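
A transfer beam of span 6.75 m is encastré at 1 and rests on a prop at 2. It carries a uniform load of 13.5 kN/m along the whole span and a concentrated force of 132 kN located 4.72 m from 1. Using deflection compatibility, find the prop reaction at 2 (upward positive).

R_2 = 108.4 kN

Release the roller at 2. Primary structure: cantilever fixed at 1.
Downward deflection at the released point 2 due to the loads:
  UDL 13.5: wL⁴/(8EI) = 3503/EI
  point load 132 at a = 4.72: Pa²(3L − a)/(6EI) = 7612/EI
  δ_0 = 11115/EI
Flexibility coefficient — unit upward force at 2: δ_{22} = L³/(3EI) = 102.5/EI.
The prop prevents deflection at 2: R_2 = δ_0/δ_{22} = 11115/102.5 = 108.4 kN.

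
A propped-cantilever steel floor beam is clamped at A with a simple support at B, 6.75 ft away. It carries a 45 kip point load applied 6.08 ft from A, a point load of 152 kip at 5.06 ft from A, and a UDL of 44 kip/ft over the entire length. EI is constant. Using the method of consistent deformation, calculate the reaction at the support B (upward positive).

R_B = 245.8 kip

Remove the prop at B; the released (primary) structure is a cantilever built in at A.
Deflection at B on the released cantilever, summing each load's contribution:
  point load 45 at a = 6.08: Pa²(3L − a)/(6EI) = 3929/EI
  point load 152 at a = 5.06: Pa²(3L − a)/(6EI) = 9853/EI
  UDL 44: wL⁴/(8EI) = 11418/EI
  δ_0 = 25199/EI
Flexibility coefficient — unit upward force at B: δ_{BB} = L³/(3EI) = 102.5/EI.
The prop prevents deflection at B: R_B = δ_0/δ_{BB} = 25199/102.5 = 245.8 kip.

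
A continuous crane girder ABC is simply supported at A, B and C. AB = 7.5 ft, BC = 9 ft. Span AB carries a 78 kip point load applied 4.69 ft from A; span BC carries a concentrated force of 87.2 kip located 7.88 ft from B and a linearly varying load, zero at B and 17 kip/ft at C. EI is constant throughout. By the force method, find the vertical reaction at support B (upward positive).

Insert a hinge at B; M_B is the redundant, and each span becomes simply supported.
End slopes at the hinge B, treating each span as simply supported:
  span AB: point load 78 at a = 4.69: Pab(L + a)/(6LEI) = 278.5/EI
  span BC: point load 87.2 at a = 7.88: Pab(L + b)/(6LEI) = 144.2/EI
  span BC: triangular load, peak 17: 7w₀L³/(360EI) = 241/EI
  relative rotation θ_0 = (278.5 + 385.2)/EI = 663.7/EI
A unit hogging moment at B produces rotation L₁/(3EI) + L₂/(3EI) = 5.5/EI.
Slope continuity at B: θ_0 = M_B·5.5/EI, so M_B = 663.7/5.5 = 120.7 kip·ft (hogging).
Span AB, ΣM about A with M_B applied at B: R_B^{AB}·7.5 = 365.8 + 120.7, so R_B^{AB} = 64.86 kip and R_A = 78 − 64.86 = 13.14 kip.
Span BC, ΣM about C: R_B^{BC}·9 = 327.2 + 120.7, so R_B^{BC} = 49.76 kip and R_C = 163.7 − 49.76 = 113.9 kip.
R_B = 64.86 + 49.76 = 114.6 kip.

R_B = 114.6 kip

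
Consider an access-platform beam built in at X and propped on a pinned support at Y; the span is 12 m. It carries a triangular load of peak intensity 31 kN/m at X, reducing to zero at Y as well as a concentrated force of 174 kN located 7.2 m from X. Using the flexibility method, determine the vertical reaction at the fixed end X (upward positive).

Release the roller at Y. Primary structure: cantilever fixed at X.
Deflection at Y on the released cantilever, summing each load's contribution:
  triangular load, peak 31 at the fixed end: w₀L⁴/(30EI) = 21427/EI
  point load 174 at a = 7.2: Pa²(3L − a)/(6EI) = 43297/EI
  δ_0 = 64724/EI
Flexibility coefficient — unit upward force at Y: δ_{YY} = L³/(3EI) = 576/EI.
Compatibility at Y: δ_0 − R_Y·δ_{YY} = 0, so R_Y = 64724/576 = 112.4 kN.
Vertical equilibrium: R_X = ΣP − R_Y = 360 − 112.4 = 247.6 kN.

R_X = 247.6 kN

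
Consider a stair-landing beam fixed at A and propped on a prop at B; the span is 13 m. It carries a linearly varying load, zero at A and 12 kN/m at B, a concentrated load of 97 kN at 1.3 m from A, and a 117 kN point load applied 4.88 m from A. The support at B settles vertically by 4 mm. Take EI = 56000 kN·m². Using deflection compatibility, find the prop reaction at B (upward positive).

Take the reaction at B as the redundant and release it; the primary structure is a cantilever fixed at A.
Downward deflection at the released point B due to the loads:
  triangular load, peak 12 at the free end: 11w₀L⁴/(120EI) = 31417/EI
  point load 97 at a = 1.3: Pa²(3L − a)/(6EI) = 1030/EI
  point load 117 at a = 4.88: Pa²(3L − a)/(6EI) = 15845/EI
  δ_0 = 48292/EI
Tip deflection under a unit load at B: L³/(3EI) = 732.3/EI.
With EI = 56000 kN·m²: δ_0 = 0.86235 m and δ_{BB} = 0.013077 m/kN.
Compatibility — the beam at B must follow the support down by 0.004 m: δ_0 − R_B·δ_{BB} = 0.004, so R_B = (0.86235 − 0.004)/0.013077 = 65.64 kN.

R_B = 65.64 kN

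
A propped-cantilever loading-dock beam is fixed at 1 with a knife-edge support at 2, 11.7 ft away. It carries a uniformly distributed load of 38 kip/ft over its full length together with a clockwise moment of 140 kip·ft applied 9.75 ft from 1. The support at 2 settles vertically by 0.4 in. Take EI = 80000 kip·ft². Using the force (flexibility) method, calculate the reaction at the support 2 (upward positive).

R_2 = 179.2 kip

Remove the prop at 2; the released (primary) structure is a cantilever built in at 1.
Free-end deflection of the primary structure under the applied loading (downward +):
  UDL 38: wL⁴/(8EI) = 89010/EI
  clockwise couple 140 at a = 9.75: M₀a(2L − a)/(2EI) = 9316/EI
  δ_0 = 98326/EI
Flexibility coefficient — unit upward force at 2: δ_{22} = L³/(3EI) = 533.9/EI.
With EI = 80000 kip·ft²: δ_0 = 1.2291 ft and δ_{22} = 0.006673 ft/kip.
Compatibility — the beam at 2 must follow the support down by 0.03333 ft: δ_0 − R_2·δ_{22} = 0.03333, so R_2 = (1.2291 − 0.03333)/0.006673 = 179.2 kip.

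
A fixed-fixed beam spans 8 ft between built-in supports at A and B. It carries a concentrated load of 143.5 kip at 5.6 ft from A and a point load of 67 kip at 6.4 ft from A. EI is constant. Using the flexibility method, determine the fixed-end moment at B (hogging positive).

Take the two fixed-end moments M_A, M_B as redundants; the released structure is the simple span AB.
On the primary (simply-supported) span, the end slopes from the loading are:
  at A: point load 143.5 at a = 5.6: Pab(L + b)/(6LEI) = 417.9/EI
  at B: point load 143.5 at a = 5.6: Pab(L + a)/(6LEI) = 546.4/EI
  at A: point load 67 at a = 6.4: Pab(L + b)/(6LEI) = 137.2/EI
  at B: point load 67 at a = 6.4: Pab(L + a)/(6LEI) = 205.8/EI
  θ_A0 = 555.1/EI,  θ_B0 = 752.3/EI
Flexibility coefficients: a unit moment at one end gives L/(3EI) there and L/(6EI) at the far end, so f₁₁ = f₂₂ = 2.667/EI and f₁₂ = f₂₁ = 1.333/EI.
Compatibility — zero rotation at each built-in end:
  2.667 M_A + 1.333 M_B = 555.1
  1.333 M_A + 2.667 M_B = 752.3
Solving the pair gives M_A = 89.48 kip·ft and M_B = 237.4 kip·ft (hogging).

M_B = 237.4 kip·ft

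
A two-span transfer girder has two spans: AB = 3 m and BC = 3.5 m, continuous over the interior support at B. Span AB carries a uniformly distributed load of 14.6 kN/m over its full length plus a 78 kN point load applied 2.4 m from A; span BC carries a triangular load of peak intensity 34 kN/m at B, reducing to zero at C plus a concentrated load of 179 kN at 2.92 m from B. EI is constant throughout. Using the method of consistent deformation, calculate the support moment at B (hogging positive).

M_B = 65.27 kN·m

Release continuity at B by inserting a hinge; the redundant is the internal moment M_B. The primary structure is two simply-supported spans AB and BC.
End slopes at the hinge B, treating each span as simply supported:
  span AB: UDL 14.6: wL³/(24EI) = 16.43/EI
  span AB: point load 78 at a = 2.4: Pab(L + a)/(6LEI) = 33.7/EI
  span BC: triangular load, peak 34: w₀L³/(45EI) = 32.39/EI
  span BC: point load 179 at a = 2.92: Pab(L + b)/(6LEI) = 58.9/EI
  relative rotation θ_0 = (50.12 + 91.29)/EI = 141.4/EI
A unit hogging moment at B produces rotation L₁/(3EI) + L₂/(3EI) = 2.167/EI.
Compatibility: M_B·(L₁+L₂)/(3EI) = θ_0, giving M_B = 65.27 kN·m (hogging).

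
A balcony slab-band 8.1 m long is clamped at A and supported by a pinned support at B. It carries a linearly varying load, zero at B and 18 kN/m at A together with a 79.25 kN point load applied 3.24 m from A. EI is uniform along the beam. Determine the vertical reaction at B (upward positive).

Take the reaction at B as the redundant and release it; the primary structure is a cantilever fixed at A.
Downward deflection at the released point B due to the loads:
  triangular load, peak 18 at the fixed end: w₀L⁴/(30EI) = 2583/EI
  point load 79.25 at a = 3.24: Pa²(3L − a)/(6EI) = 2920/EI
  δ_0 = 5503/EI
Tip deflection under a unit load at B: L³/(3EI) = 177.1/EI.
Compatibility at B: δ_0 − R_B·δ_{BB} = 0, so R_B = 5503/177.1 = 31.06 kN.

R_B = 31.06 kN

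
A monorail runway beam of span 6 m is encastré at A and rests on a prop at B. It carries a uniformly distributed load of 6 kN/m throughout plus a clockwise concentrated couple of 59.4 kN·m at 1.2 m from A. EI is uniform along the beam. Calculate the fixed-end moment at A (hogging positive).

Remove the prop at B; the released (primary) structure is a cantilever built in at A.
Downward deflection at the released point B due to the loads:
  UDL 6: wL⁴/(8EI) = 972/EI
  clockwise couple 59.4 at a = 1.2: M₀a(2L − a)/(2EI) = 384.9/EI
  δ_0 = 1357/EI
Tip deflection under a unit load at B: L³/(3EI) = 72/EI.
The prop prevents deflection at B: R_B = δ_0/δ_{BB} = 1357/72 = 18.85 kN.
Moment equilibrium about A: M_A = Σ(load moments about A) − R_B·L = 167.4 − 18.85×6 = 54.32 kN·m.

M_A = 54.32 kN·m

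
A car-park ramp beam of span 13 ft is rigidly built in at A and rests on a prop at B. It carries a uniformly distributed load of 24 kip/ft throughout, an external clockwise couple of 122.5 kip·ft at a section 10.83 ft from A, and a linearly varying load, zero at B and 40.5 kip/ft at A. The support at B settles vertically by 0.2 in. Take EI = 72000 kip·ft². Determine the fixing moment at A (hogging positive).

Release the roller at B. Primary structure: cantilever fixed at A.
Primary-structure tip deflection at B by superposition:
  UDL 24: wL⁴/(8EI) = 85683/EI
  clockwise couple 122.5 at a = 10.83: M₀a(2L − a)/(2EI) = 10063/EI
  triangular load, peak 40.5 at the fixed end: w₀L⁴/(30EI) = 38557/EI
  δ_0 = 134303/EI
Tip deflection under a unit load at B: L³/(3EI) = 732.3/EI.
With EI = 72000 kip·ft²: δ_0 = 1.8653 ft and δ_{BB} = 0.010171 ft/kip.
Compatibility — the beam at B must follow the support down by 0.01667 ft: δ_0 − R_B·δ_{BB} = 0.01667, so R_B = (1.8653 − 0.01667)/0.010171 = 181.8 kip.
Moment equilibrium about A: M_A = Σ(load moments about A) − R_B·L = 3291 − 181.8×13 = 928.5 kip·ft.

M_A = 928.5 kip·ft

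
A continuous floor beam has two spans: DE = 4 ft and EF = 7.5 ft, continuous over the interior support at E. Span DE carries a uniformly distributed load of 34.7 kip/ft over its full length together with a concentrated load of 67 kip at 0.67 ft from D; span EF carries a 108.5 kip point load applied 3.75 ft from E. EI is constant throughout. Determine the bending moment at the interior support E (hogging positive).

M_E = 131.2 kip·ft

Insert a hinge at E; M_E is the redundant, and each span becomes simply supported.
End slopes at the hinge E, treating each span as simply supported:
  span DE: UDL 34.7: wL³/(24EI) = 92.53/EI
  span DE: point load 67 at a = 0.67: Pab(L + a)/(6LEI) = 29.09/EI
  span EF: point load 108.5 at a = 3.75: Pab(L + b)/(6LEI) = 381.4/EI
  relative rotation θ_0 = (121.6 + 381.4)/EI = 503.1/EI
A unit hogging moment at E produces rotation L₁/(3EI) + L₂/(3EI) = 3.833/EI.
Compatibility: M_E·(L₁+L₂)/(3EI) = θ_0, giving M_E = 131.2 kip·ft (hogging).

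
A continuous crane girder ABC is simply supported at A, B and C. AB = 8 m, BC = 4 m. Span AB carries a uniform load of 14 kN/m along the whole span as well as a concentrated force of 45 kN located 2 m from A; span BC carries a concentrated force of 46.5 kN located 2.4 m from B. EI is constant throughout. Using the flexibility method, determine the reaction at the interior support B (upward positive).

R_B = 128.3 kN

Insert a hinge at B; M_B is the redundant, and each span becomes simply supported.
End slopes at the hinge B, treating each span as simply supported:
  span AB: UDL 14: wL³/(24EI) = 298.7/EI
  span AB: point load 45 at a = 2: Pab(L + a)/(6LEI) = 112.5/EI
  span BC: point load 46.5 at a = 2.4: Pab(L + b)/(6LEI) = 41.66/EI
  relative rotation θ_0 = (411.2 + 41.66)/EI = 452.8/EI
A unit hogging moment at B produces rotation L₁/(3EI) + L₂/(3EI) = 4/EI.
Compatibility: M_B·(L₁+L₂)/(3EI) = θ_0, giving M_B = 113.2 kN·m (hogging).
Span AB, ΣM about A with M_B applied at B: R_B^{AB}·8 = 538 + 113.2, so R_B^{AB} = 81.4 kN and R_A = 157 − 81.4 = 75.6 kN.
Span BC, ΣM about C: R_B^{BC}·4 = 74.4 + 113.2, so R_B^{BC} = 46.9 kN and R_C = 46.5 − 46.9 = -0.4019 kN.
R_B = 81.4 + 46.9 = 128.3 kN.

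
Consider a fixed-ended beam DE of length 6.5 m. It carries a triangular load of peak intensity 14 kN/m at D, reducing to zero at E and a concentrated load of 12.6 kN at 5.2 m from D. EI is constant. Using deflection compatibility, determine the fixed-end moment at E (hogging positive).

M_E = 30.2 kN·m

Take the two fixed-end moments M_D, M_E as redundants; the released structure is the simple span DE.
End rotations of the released simple span under the applied load (×1/EI):
  at D: triangular load, peak 14: w₀L³/(45EI) = 85.44/EI
  at E: triangular load, peak 14: 7w₀L³/(360EI) = 74.76/EI
  at D: point load 12.6 at a = 5.2: Pab(L + b)/(6LEI) = 17.04/EI
  at E: point load 12.6 at a = 5.2: Pab(L + a)/(6LEI) = 25.55/EI
  θ_D0 = 102.5/EI,  θ_E0 = 100.3/EI
Flexibility coefficients: a unit moment at one end gives L/(3EI) there and L/(6EI) at the far end, so f₁₁ = f₂₂ = 2.167/EI and f₁₂ = f₂₁ = 1.083/EI.
Compatibility — zero rotation at each built-in end:
  2.167 M_D + 1.083 M_E = 102.5
  1.083 M_D + 2.167 M_E = 100.3
Solving the pair gives M_D = 32.2 kN·m and M_E = 30.2 kN·m (hogging).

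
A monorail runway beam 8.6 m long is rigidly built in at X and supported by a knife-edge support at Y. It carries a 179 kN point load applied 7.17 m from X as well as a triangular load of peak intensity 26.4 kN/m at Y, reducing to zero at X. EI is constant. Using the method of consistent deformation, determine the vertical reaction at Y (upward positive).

Take the reaction at Y as the redundant and release it; the primary structure is a cantilever fixed at X.
Deflection at Y on the released cantilever, summing each load's contribution:
  point load 179 at a = 7.17: Pa²(3L − a)/(6EI) = 28573/EI
  triangular load, peak 26.4 at the free end: 11w₀L⁴/(120EI) = 13238/EI
  δ_0 = 41810/EI
Tip deflection under a unit load at Y: L³/(3EI) = 212/EI.
Compatibility at Y: δ_0 − R_Y·δ_{YY} = 0, so R_Y = 41810/212 = 197.2 kN.

R_Y = 197.2 kN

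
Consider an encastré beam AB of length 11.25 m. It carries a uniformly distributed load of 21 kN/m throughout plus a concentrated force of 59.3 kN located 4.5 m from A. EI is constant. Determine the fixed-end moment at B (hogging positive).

Take the two fixed-end moments M_A, M_B as redundants; the released structure is the simple span AB.
Simple-span end rotations at A and B under the given loads:
  at A: UDL 21: wL³/(24EI) = 1246/EI
  at B: UDL 21: wL³/(24EI) = 1246/EI
  at A: point load 59.3 at a = 4.5: Pab(L + b)/(6LEI) = 480.3/EI
  at B: point load 59.3 at a = 4.5: Pab(L + a)/(6LEI) = 420.3/EI
  θ_A0 = 1726/EI,  θ_B0 = 1666/EI
Flexibility coefficients: a unit moment at one end gives L/(3EI) there and L/(6EI) at the far end, so f₁₁ = f₂₂ = 3.75/EI and f₁₂ = f₂₁ = 1.875/EI.
Compatibility — zero rotation at each built-in end:
  3.75 M_A + 1.875 M_B = 1726
  1.875 M_A + 3.75 M_B = 1666
Solving the pair gives M_A = 317.6 kN·m and M_B = 285.5 kN·m (hogging).

M_B = 285.5 kN·m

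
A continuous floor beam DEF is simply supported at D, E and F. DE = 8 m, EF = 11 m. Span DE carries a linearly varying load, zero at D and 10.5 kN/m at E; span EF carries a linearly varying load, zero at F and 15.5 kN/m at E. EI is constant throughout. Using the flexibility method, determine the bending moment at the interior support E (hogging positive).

Insert a hinge at E; M_E is the redundant, and each span becomes simply supported.
Rotations at E on the released spans (each span's end-slope, ×1/EI):
  span DE: triangular load, peak 10.5: w₀L³/(45EI) = 119.5/EI
  span EF: triangular load, peak 15.5: w₀L³/(45EI) = 458.5/EI
  relative rotation θ_0 = (119.5 + 458.5)/EI = 577.9/EI
A unit hogging moment at E produces rotation L₁/(3EI) + L₂/(3EI) = 6.333/EI.
Compatibility: M_E·(L₁+L₂)/(3EI) = θ_0, giving M_E = 91.25 kN·m (hogging).

M_E = 91.25 kN·m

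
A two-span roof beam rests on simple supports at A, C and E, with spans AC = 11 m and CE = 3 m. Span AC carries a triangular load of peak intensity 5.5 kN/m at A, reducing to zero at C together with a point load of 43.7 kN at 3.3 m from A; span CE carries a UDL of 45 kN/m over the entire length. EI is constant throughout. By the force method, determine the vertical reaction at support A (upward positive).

R_A = 42.31 kN

Insert a hinge at C; M_C is the redundant, and each span becomes simply supported.
Discontinuity in slope at C on the released structure — sum the simple-span end rotations:
  span AC: triangular load, peak 5.5: 7w₀L³/(360EI) = 142.3/EI
  span AC: point load 43.7 at a = 3.3: Pab(L + a)/(6LEI) = 240.6/EI
  span CE: UDL 45: wL³/(24EI) = 50.62/EI
  relative rotation θ_0 = (382.9 + 50.62)/EI = 433.6/EI
A unit hogging moment at C produces rotation L₁/(3EI) + L₂/(3EI) = 4.667/EI.
Compatibility: M_C·(L₁+L₂)/(3EI) = θ_0, giving M_C = 92.91 kN·m (hogging).
Span AC, ΣM about A with M_C applied at C: R_C^{AC}·11 = 255.1 + 92.91, so R_C^{AC} = 31.64 kN and R_A = 73.95 − 31.64 = 42.31 kN.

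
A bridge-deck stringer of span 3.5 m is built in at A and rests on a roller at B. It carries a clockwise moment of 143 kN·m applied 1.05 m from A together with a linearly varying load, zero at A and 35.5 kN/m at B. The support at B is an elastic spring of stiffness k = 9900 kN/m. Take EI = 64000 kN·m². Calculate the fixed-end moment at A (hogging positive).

M_A = 130.3 kN·m

Remove the prop at B; the released (primary) structure is a cantilever built in at A.
Downward deflection at the released point B due to the loads:
  clockwise couple 143 at a = 1.05: M₀a(2L − a)/(2EI) = 446.7/EI
  triangular load, peak 35.5 at the free end: 11w₀L⁴/(120EI) = 488.3/EI
  δ_0 = 935/EI
Tip deflection under a unit load at B: L³/(3EI) = 14.29/EI.
With EI = 64000 kN·m²: δ_0 = 0.01461 m and δ_{BB} = 0.000223 m/kN.
Compatibility — the spring shortens by R_B/k under the reaction it provides: δ_0 − R_B·δ_{BB} = R_B/k. With 1/k = 0.000101 m/kN, R_B = δ_0 / (δ_{BB} + 1/k) = 0.01461 / (0.000223 + 0.000101) = 45.05 kN.
Moment equilibrium about A: M_A = Σ(load moments about A) − R_B·L = 288 − 45.05×3.5 = 130.3 kN·m.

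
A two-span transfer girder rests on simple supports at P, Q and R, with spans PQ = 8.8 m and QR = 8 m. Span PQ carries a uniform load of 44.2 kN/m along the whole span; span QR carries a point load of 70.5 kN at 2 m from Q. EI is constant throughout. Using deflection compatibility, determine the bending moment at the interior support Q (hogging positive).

Release continuity at Q by inserting a hinge; the redundant is the internal moment M_Q. The primary structure is two simply-supported spans PQ and QR.
End slopes at the hinge Q, treating each span as simply supported:
  span PQ: UDL 44.2: wL³/(24EI) = 1255/EI
  span QR: point load 70.5 at a = 2: Pab(L + b)/(6LEI) = 246.8/EI
  relative rotation θ_0 = (1255 + 246.8)/EI = 1502/EI
A unit hogging moment at Q produces rotation L₁/(3EI) + L₂/(3EI) = 5.6/EI.
Compatibility: M_Q·(L₁+L₂)/(3EI) = θ_0, giving M_Q = 268.2 kN·m (hogging).

M_Q = 268.2 kN·m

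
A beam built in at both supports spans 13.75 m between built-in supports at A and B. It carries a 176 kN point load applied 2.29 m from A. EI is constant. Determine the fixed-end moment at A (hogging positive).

Release both end moments; the primary structure is a simply-supported span AB with redundants M_A and M_B.
On the primary (simply-supported) span, the end slopes from the loading are:
  at A: point load 176 at a = 2.29: Pab(L + b)/(6LEI) = 1411/EI
  at B: point load 176 at a = 2.29: Pab(L + a)/(6LEI) = 898/EI
  θ_A0 = 1411/EI,  θ_B0 = 898/EI
Flexibility coefficients: a unit moment at one end gives L/(3EI) there and L/(6EI) at the far end, so f₁₁ = f₂₂ = 4.583/EI and f₁₂ = f₂₁ = 2.292/EI.
Compatibility — zero rotation at each built-in end:
  4.583 M_A + 2.292 M_B = 1411
  2.292 M_A + 4.583 M_B = 898
Solving the pair gives M_A = 280 kN·m and M_B = 55.95 kN·m (hogging).

M_A = 280 kN·m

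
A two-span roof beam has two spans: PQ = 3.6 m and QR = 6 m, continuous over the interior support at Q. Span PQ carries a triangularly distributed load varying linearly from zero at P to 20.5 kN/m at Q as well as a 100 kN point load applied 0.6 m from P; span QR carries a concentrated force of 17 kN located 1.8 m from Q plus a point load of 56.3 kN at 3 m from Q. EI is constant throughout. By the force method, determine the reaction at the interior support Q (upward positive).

Release continuity at Q by inserting a hinge; the redundant is the internal moment M_Q. The primary structure is two simply-supported spans PQ and QR.
End slopes at the hinge Q, treating each span as simply supported:
  span PQ: triangular load, peak 20.5: w₀L³/(45EI) = 21.25/EI
  span PQ: point load 100 at a = 0.6: Pab(L + a)/(6LEI) = 35/EI
  span QR: point load 17 at a = 1.8: Pab(L + b)/(6LEI) = 36.41/EI
  span QR: point load 56.3 at a = 3: Pab(L + b)/(6LEI) = 126.7/EI
  relative rotation θ_0 = (56.25 + 163.1)/EI = 219.3/EI
A unit hogging moment at Q produces rotation L₁/(3EI) + L₂/(3EI) = 3.2/EI.
Slope continuity at Q: θ_0 = M_Q·3.2/EI, so M_Q = 219.3/3.2 = 68.54 kN·m (hogging).
Span PQ, ΣM about P with M_Q applied at Q: R_Q^{PQ}·3.6 = 148.6 + 68.54, so R_Q^{PQ} = 60.31 kN and R_P = 136.9 − 60.31 = 76.59 kN.
Span QR, ΣM about R: R_Q^{QR}·6 = 240.3 + 68.54, so R_Q^{QR} = 51.47 kN and R_R = 73.3 − 51.47 = 21.83 kN.
R_Q = 60.31 + 51.47 = 111.8 kN.

R_Q = 111.8 kN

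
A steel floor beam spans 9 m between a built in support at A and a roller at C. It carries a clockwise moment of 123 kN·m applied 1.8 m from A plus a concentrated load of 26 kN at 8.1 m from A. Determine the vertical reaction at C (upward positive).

R_C = 29.49 kN

Remove the prop at C; the released (primary) structure is a cantilever built in at A.
Primary-structure tip deflection at C by superposition:
  clockwise couple 123 at a = 1.8: M₀a(2L − a)/(2EI) = 1793/EI
  point load 26 at a = 8.1: Pa²(3L − a)/(6EI) = 5373/EI
  δ_0 = 7167/EI
Tip deflection under a unit load at C: L³/(3EI) = 243/EI.
The prop prevents deflection at C: R_C = δ_0/δ_{CC} = 7167/243 = 29.49 kN.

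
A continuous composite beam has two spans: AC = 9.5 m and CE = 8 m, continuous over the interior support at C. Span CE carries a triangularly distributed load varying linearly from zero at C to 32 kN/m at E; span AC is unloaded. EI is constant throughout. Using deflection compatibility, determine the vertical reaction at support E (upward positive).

R_E = 78.51 kN

Take M_C as the redundant. Released structure: two simple spans AC and CE with a hinge at C.
End slopes at the hinge C, treating each span as simply supported:
  span CE: triangular load, peak 32: 7w₀L³/(360EI) = 318.6/EI
  relative rotation θ_0 = (0 + 318.6)/EI = 318.6/EI
A unit hogging moment at C produces rotation L₁/(3EI) + L₂/(3EI) = 5.833/EI.
Slope continuity at C: θ_0 = M_C·5.833/EI, so M_C = 318.6/5.833 = 54.61 kN·m (hogging).
Span CE, ΣM about E: R_C^{CE}·8 = 341.3 + 54.61, so R_C^{CE} = 49.49 kN and R_E = 128 − 49.49 = 78.51 kN.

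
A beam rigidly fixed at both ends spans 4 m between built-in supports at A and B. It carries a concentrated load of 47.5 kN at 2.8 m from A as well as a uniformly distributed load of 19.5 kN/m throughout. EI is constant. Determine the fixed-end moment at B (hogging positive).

M_B = 53.93 kN·m

Release both end moments; the primary structure is a simply-supported span AB with redundants M_A and M_B.
End rotations of the released simple span under the applied load (×1/EI):
  at A: point load 47.5 at a = 2.8: Pab(L + b)/(6LEI) = 34.58/EI
  at B: point load 47.5 at a = 2.8: Pab(L + a)/(6LEI) = 45.22/EI
  at A: UDL 19.5: wL³/(24EI) = 52/EI
  at B: UDL 19.5: wL³/(24EI) = 52/EI
  θ_A0 = 86.58/EI,  θ_B0 = 97.22/EI
Flexibility coefficients: a unit moment at one end gives L/(3EI) there and L/(6EI) at the far end, so f₁₁ = f₂₂ = 1.333/EI and f₁₂ = f₂₁ = 0.6667/EI.
Compatibility — zero rotation at each built-in end:
  1.333 M_A + 0.6667 M_B = 86.58
  0.6667 M_A + 1.333 M_B = 97.22
Solving the pair gives M_A = 37.97 kN·m and M_B = 53.93 kN·m (hogging).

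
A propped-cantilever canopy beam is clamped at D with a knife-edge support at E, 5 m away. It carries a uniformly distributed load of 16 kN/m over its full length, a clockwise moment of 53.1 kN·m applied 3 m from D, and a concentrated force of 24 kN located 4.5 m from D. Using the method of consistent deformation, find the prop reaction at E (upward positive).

Choose R_E as the redundant. The primary structure is the cantilever fixed at D.
Primary-structure tip deflection at E by superposition:
  UDL 16: wL⁴/(8EI) = 1250/EI
  clockwise couple 53.1 at a = 3: M₀a(2L − a)/(2EI) = 557.5/EI
  point load 24 at a = 4.5: Pa²(3L − a)/(6EI) = 850.5/EI
  δ_0 = 2658/EI
Tip deflection under a unit load at E: L³/(3EI) = 41.67/EI.
Compatibility at E: δ_0 − R_E·δ_{EE} = 0, so R_E = 2658/41.67 = 63.79 kN.

R_E = 63.79 kN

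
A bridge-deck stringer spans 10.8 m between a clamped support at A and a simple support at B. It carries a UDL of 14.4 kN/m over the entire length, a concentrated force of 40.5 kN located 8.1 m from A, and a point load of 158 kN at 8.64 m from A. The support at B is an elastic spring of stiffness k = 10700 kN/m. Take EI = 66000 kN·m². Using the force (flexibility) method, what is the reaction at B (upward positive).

Take the reaction at B as the redundant and release it; the primary structure is a cantilever fixed at A.
Free-end deflection of the primary structure under the applied loading (downward +):
  UDL 14.4: wL⁴/(8EI) = 24489/EI
  point load 40.5 at a = 8.1: Pa²(3L − a)/(6EI) = 10762/EI
  point load 158 at a = 8.64: Pa²(3L − a)/(6EI) = 46707/EI
  δ_0 = 81957/EI
Flexibility coefficient — unit upward force at B: δ_{BB} = L³/(3EI) = 419.9/EI.
With EI = 66000 kN·m²: δ_0 = 1.2418 m and δ_{BB} = 0.006362 m/kN.
Compatibility — the spring shortens by R_B/k under the reaction it provides: δ_0 − R_B·δ_{BB} = R_B/k. With 1/k = 0.000093 m/kN, R_B = δ_0 / (δ_{BB} + 1/k) = 1.2418 / (0.006362 + 0.000093) = 192.4 kN.

R_B = 192.4 kN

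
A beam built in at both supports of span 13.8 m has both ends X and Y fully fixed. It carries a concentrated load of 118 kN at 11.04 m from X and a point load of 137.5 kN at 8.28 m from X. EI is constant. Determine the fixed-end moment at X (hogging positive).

M_X = 234.3 kN·m

Release both end moments; the primary structure is a simply-supported span XY with redundants M_X and M_Y.
On the primary (simply-supported) span, the end slopes from the loading are:
  at X: point load 118 at a = 11.04: Pab(L + b)/(6LEI) = 719.1/EI
  at Y: point load 118 at a = 11.04: Pab(L + a)/(6LEI) = 1079/EI
  at X: point load 137.5 at a = 8.28: Pab(L + b)/(6LEI) = 1466/EI
  at Y: point load 137.5 at a = 8.28: Pab(L + a)/(6LEI) = 1676/EI
  θ_X0 = 2185/EI,  θ_Y0 = 2755/EI
Flexibility coefficients: a unit moment at one end gives L/(3EI) there and L/(6EI) at the far end, so f₁₁ = f₂₂ = 4.6/EI and f₁₂ = f₂₁ = 2.3/EI.
Compatibility — zero rotation at each built-in end:
  4.6 M_X + 2.3 M_Y = 2185
  2.3 M_X + 4.6 M_Y = 2755
Solving the pair gives M_X = 234.3 kN·m and M_Y = 481.7 kN·m (hogging).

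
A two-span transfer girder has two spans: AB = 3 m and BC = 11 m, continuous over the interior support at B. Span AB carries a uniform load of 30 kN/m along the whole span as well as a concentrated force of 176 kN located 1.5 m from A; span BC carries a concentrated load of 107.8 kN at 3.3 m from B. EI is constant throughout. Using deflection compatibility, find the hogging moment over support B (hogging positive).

M_B = 194.8 kN·m

Insert a hinge at B; M_B is the redundant, and each span becomes simply supported.
End slopes at the hinge B, treating each span as simply supported:
  span AB: UDL 30: wL³/(24EI) = 33.75/EI
  span AB: point load 176 at a = 1.5: Pab(L + a)/(6LEI) = 99/EI
  span BC: point load 107.8 at a = 3.3: Pab(L + b)/(6LEI) = 776.1/EI
  relative rotation θ_0 = (132.8 + 776.1)/EI = 908.9/EI
A unit hogging moment at B produces rotation L₁/(3EI) + L₂/(3EI) = 4.667/EI.
Slope continuity at B: θ_0 = M_B·4.667/EI, so M_B = 908.9/4.667 = 194.8 kN·m (hogging).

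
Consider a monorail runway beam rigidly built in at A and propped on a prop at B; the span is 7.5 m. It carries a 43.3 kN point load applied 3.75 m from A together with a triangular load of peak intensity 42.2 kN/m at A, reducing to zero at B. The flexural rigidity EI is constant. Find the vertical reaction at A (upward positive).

R_A = 156.4 kN

Choose R_B as the redundant. The primary structure is the cantilever fixed at A.
Free-end deflection of the primary structure under the applied loading (downward +):
  point load 43.3 at a = 3.75: Pa²(3L − a)/(6EI) = 1903/EI
  triangular load, peak 42.2 at the fixed end: w₀L⁴/(30EI) = 4451/EI
  δ_0 = 6354/EI
Tip deflection under a unit load at B: L³/(3EI) = 140.6/EI.
The prop prevents deflection at B: R_B = δ_0/δ_{BB} = 6354/140.6 = 45.18 kN.
Vertical equilibrium: R_A = ΣP − R_B = 201.6 − 45.18 = 156.4 kN.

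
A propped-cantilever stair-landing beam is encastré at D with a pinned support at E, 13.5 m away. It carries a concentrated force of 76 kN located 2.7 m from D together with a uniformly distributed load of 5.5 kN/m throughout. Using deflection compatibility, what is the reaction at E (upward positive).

R_E = 32.1 kN

Remove the prop at E; the released (primary) structure is a cantilever built in at D.
Free-end deflection of the primary structure under the applied loading (downward +):
  point load 76 at a = 2.7: Pa²(3L − a)/(6EI) = 3490/EI
  UDL 5.5: wL⁴/(8EI) = 22835/EI
  δ_0 = 26326/EI
Tip deflection under a unit load at E: L³/(3EI) = 820.1/EI.
The prop prevents deflection at E: R_E = δ_0/δ_{EE} = 26326/820.1 = 32.1 kN.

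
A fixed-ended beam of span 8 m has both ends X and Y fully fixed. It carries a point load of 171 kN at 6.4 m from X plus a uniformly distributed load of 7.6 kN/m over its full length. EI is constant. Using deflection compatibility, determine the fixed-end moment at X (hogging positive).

Take the two fixed-end moments M_X, M_Y as redundants; the released structure is the simple span XY.
Simple-span end rotations at X and Y under the given loads:
  at X: point load 171 at a = 6.4: Pab(L + b)/(6LEI) = 350.2/EI
  at Y: point load 171 at a = 6.4: Pab(L + a)/(6LEI) = 525.3/EI
  at X: UDL 7.6: wL³/(24EI) = 162.1/EI
  at Y: UDL 7.6: wL³/(24EI) = 162.1/EI
  θ_X0 = 512.3/EI,  θ_Y0 = 687.4/EI
Flexibility coefficients: a unit moment at one end gives L/(3EI) there and L/(6EI) at the far end, so f₁₁ = f₂₂ = 2.667/EI and f₁₂ = f₂₁ = 1.333/EI.
Compatibility — zero rotation at each built-in end:
  2.667 M_X + 1.333 M_Y = 512.3
  1.333 M_X + 2.667 M_Y = 687.4
Solving the pair gives M_X = 84.31 kN·m and M_Y = 215.6 kN·m (hogging).

M_X = 84.31 kN·m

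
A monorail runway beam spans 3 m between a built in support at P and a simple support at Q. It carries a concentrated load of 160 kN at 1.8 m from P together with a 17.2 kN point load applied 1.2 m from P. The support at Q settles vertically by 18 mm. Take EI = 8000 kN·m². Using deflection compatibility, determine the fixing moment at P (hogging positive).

M_P = 138.5 kN·m

Take the reaction at Q as the redundant and release it; the primary structure is a cantilever fixed at P.
Deflection at Q on the released cantilever, summing each load's contribution:
  point load 160 at a = 1.8: Pa²(3L − a)/(6EI) = 622.1/EI
  point load 17.2 at a = 1.2: Pa²(3L − a)/(6EI) = 32.2/EI
  δ_0 = 654.3/EI
Tip deflection under a unit load at Q: L³/(3EI) = 9/EI.
With EI = 8000 kN·m²: δ_0 = 0.081785 m and δ_{QQ} = 0.001125 m/kN.
Compatibility — the beam at Q must follow the support down by 0.018 m: δ_0 − R_Q·δ_{QQ} = 0.018, so R_Q = (0.081785 − 0.018)/0.001125 = 56.7 kN.
Moment equilibrium about P: M_P = Σ(load moments about P) − R_Q·L = 308.6 − 56.7×3 = 138.5 kN·m.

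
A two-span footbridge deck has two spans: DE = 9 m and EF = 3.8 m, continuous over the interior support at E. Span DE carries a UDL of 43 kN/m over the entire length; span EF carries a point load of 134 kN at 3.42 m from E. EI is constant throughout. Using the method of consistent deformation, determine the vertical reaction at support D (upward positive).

Take M_E as the redundant. Released structure: two simple spans DE and EF with a hinge at E.
Discontinuity in slope at E on the released structure — sum the simple-span end rotations:
  span DE: UDL 43: wL³/(24EI) = 1306/EI
  span EF: point load 134 at a = 3.42: Pab(L + b)/(6LEI) = 31.93/EI
  relative rotation θ_0 = (1306 + 31.93)/EI = 1338/EI
A unit hogging moment at E produces rotation L₁/(3EI) + L₂/(3EI) = 4.267/EI.
Compatibility: M_E·(L₁+L₂)/(3EI) = θ_0, giving M_E = 313.6 kN·m (hogging).
Span DE, ΣM about D with M_E applied at E: R_E^{DE}·9 = 1742 + 313.6, so R_E^{DE} = 228.3 kN and R_D = 387 − 228.3 = 158.7 kN.

R_D = 158.7 kN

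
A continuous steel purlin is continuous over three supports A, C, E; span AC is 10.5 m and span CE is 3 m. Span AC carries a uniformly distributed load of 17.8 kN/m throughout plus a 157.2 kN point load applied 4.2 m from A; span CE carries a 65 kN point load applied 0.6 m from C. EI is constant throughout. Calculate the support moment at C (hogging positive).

M_C = 412.7 kN·m

Insert a hinge at C; M_C is the redundant, and each span becomes simply supported.
End slopes at the hinge C, treating each span as simply supported:
  span AC: UDL 17.8: wL³/(24EI) = 858.6/EI
  span AC: point load 157.2 at a = 4.2: Pab(L + a)/(6LEI) = 970.6/EI
  span CE: point load 65 at a = 0.6: Pab(L + b)/(6LEI) = 28.08/EI
  relative rotation θ_0 = (1829 + 28.08)/EI = 1857/EI
A unit hogging moment at C produces rotation L₁/(3EI) + L₂/(3EI) = 4.5/EI.
Slope continuity at C: θ_0 = M_C·4.5/EI, so M_C = 1857/4.5 = 412.7 kN·m (hogging).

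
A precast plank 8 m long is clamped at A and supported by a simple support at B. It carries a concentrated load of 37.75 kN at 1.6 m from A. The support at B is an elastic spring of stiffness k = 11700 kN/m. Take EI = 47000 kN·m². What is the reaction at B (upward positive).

R_B = 2.065 kN

Choose R_B as the redundant. The primary structure is the cantilever fixed at A.
Primary-structure tip deflection at B by superposition:
  point load 37.75 at a = 1.6: Pa²(3L − a)/(6EI) = 360.8/EI
Flexibility coefficient — unit upward force at B: δ_{BB} = L³/(3EI) = 170.7/EI.
With EI = 47000 kN·m²: δ_0 = 0.007676 m and δ_{BB} = 0.003631 m/kN.
Compatibility — the spring shortens by R_B/k under the reaction it provides: δ_0 − R_B·δ_{BB} = R_B/k. With 1/k = 0.000085 m/kN, R_B = δ_0 / (δ_{BB} + 1/k) = 0.007676 / (0.003631 + 0.000085) = 2.065 kN.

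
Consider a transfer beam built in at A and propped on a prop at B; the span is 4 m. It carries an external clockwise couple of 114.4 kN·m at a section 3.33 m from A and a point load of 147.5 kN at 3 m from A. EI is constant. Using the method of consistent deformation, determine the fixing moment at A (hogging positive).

M_A = 16.76 kN·m

Take the reaction at B as the redundant and release it; the primary structure is a cantilever fixed at A.
Free-end deflection of the primary structure under the applied loading (downward +):
  clockwise couple 114.4 at a = 3.33: M₀a(2L − a)/(2EI) = 889.5/EI
  point load 147.5 at a = 3: Pa²(3L − a)/(6EI) = 1991/EI
  δ_0 = 2881/EI
Flexibility coefficient — unit upward force at B: δ_{BB} = L³/(3EI) = 21.33/EI.
The prop prevents deflection at B: R_B = δ_0/δ_{BB} = 2881/21.33 = 135 kN.
Moment equilibrium about A: M_A = Σ(load moments about A) − R_B·L = 556.9 − 135×4 = 16.76 kN·m.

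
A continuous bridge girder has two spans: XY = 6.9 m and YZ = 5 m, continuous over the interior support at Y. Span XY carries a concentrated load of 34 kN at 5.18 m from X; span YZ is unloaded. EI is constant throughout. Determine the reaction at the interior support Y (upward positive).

Insert a hinge at Y; M_Y is the redundant, and each span becomes simply supported.
End slopes at the hinge Y, treating each span as simply supported:
  span XY: point load 34 at a = 5.18: Pab(L + a)/(6LEI) = 88.39/EI
  relative rotation θ_0 = (88.39 + 0)/EI = 88.39/EI
A unit hogging moment at Y produces rotation L₁/(3EI) + L₂/(3EI) = 3.967/EI.
Slope continuity at Y: θ_0 = M_Y·3.967/EI, so M_Y = 88.39/3.967 = 22.28 kN·m (hogging).
Span XY, ΣM about X with M_Y applied at Y: R_Y^{XY}·6.9 = 176.1 + 22.28, so R_Y^{XY} = 28.75 kN and R_X = 34 − 28.75 = 5.246 kN.
Span YZ, ΣM about Z: R_Y^{YZ}·5 = 0 + 22.28, so R_Y^{YZ} = 4.457 kN and R_Z = 0 − 4.457 = -4.457 kN.
R_Y = 28.75 + 4.457 = 33.21 kN.

R_Y = 33.21 kN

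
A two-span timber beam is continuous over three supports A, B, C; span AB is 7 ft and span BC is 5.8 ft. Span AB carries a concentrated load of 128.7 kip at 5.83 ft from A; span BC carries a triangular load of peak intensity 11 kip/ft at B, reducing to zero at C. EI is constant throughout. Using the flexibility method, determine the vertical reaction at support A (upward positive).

R_A = 10.94 kip

Release continuity at B by inserting a hinge; the redundant is the internal moment M_B. The primary structure is two simply-supported spans AB and BC.
End slopes at the hinge B, treating each span as simply supported:
  span AB: point load 128.7 at a = 5.83: Pab(L + a)/(6LEI) = 268.2/EI
  span BC: triangular load, peak 11: w₀L³/(45EI) = 47.69/EI
  relative rotation θ_0 = (268.2 + 47.69)/EI = 315.9/EI
A unit hogging moment at B produces rotation L₁/(3EI) + L₂/(3EI) = 4.267/EI.
Compatibility: M_B·(L₁+L₂)/(3EI) = θ_0, giving M_B = 74.03 kip·ft (hogging).
Span AB, ΣM about A with M_B applied at B: R_B^{AB}·7 = 750.3 + 74.03, so R_B^{AB} = 117.8 kip and R_A = 128.7 − 117.8 = 10.94 kip.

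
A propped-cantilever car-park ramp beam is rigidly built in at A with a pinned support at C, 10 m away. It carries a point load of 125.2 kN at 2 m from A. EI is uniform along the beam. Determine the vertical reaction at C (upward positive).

R_C = 7.011 kN

Release the roller at C. Primary structure: cantilever fixed at A.
Free-end deflection of the primary structure under the applied loading (downward +):
  point load 125.2 at a = 2: Pa²(3L − a)/(6EI) = 2337/EI
Flexibility coefficient — unit upward force at C: δ_{CC} = L³/(3EI) = 333.3/EI.
Compatibility at C: δ_0 − R_C·δ_{CC} = 0, so R_C = 2337/333.3 = 7.011 kN.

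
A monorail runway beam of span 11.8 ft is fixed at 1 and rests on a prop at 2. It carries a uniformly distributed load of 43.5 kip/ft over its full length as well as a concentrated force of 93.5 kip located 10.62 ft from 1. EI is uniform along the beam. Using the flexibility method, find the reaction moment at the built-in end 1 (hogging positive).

Choose R_2 as the redundant. The primary structure is the cantilever fixed at 1.
Primary-structure tip deflection at 2 by superposition:
  UDL 43.5: wL⁴/(8EI) = 105421/EI
  point load 93.5 at a = 10.62: Pa²(3L − a)/(6EI) = 43552/EI
  δ_0 = 148973/EI
Tip deflection under a unit load at 2: L³/(3EI) = 547.7/EI.
The prop prevents deflection at 2: R_2 = δ_0/δ_{22} = 148973/547.7 = 272 kip.
Moment equilibrium about 1: M_1 = Σ(load moments about 1) − R_2·L = 4021 − 272×11.8 = 811.7 kip·ft.

M_1 = 811.7 kip·ft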